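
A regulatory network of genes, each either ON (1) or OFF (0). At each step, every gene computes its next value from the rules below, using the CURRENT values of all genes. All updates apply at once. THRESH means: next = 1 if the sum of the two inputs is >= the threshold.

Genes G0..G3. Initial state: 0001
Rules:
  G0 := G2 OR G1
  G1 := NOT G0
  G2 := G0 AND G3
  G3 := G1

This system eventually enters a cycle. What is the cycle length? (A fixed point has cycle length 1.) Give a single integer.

Answer: 6

Derivation:
Step 0: 0001
Step 1: G0=G2|G1=0|0=0 G1=NOT G0=NOT 0=1 G2=G0&G3=0&1=0 G3=G1=0 -> 0100
Step 2: G0=G2|G1=0|1=1 G1=NOT G0=NOT 0=1 G2=G0&G3=0&0=0 G3=G1=1 -> 1101
Step 3: G0=G2|G1=0|1=1 G1=NOT G0=NOT 1=0 G2=G0&G3=1&1=1 G3=G1=1 -> 1011
Step 4: G0=G2|G1=1|0=1 G1=NOT G0=NOT 1=0 G2=G0&G3=1&1=1 G3=G1=0 -> 1010
Step 5: G0=G2|G1=1|0=1 G1=NOT G0=NOT 1=0 G2=G0&G3=1&0=0 G3=G1=0 -> 1000
Step 6: G0=G2|G1=0|0=0 G1=NOT G0=NOT 1=0 G2=G0&G3=1&0=0 G3=G1=0 -> 0000
Step 7: G0=G2|G1=0|0=0 G1=NOT G0=NOT 0=1 G2=G0&G3=0&0=0 G3=G1=0 -> 0100
State from step 7 equals state from step 1 -> cycle length 6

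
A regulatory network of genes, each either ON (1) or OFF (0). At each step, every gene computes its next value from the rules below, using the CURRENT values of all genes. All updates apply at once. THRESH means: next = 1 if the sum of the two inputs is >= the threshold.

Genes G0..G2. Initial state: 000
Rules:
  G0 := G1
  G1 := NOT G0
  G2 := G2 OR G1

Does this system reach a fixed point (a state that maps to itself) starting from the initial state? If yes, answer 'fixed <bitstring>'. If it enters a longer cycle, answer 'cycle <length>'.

Answer: cycle 4

Derivation:
Step 0: 000
Step 1: G0=G1=0 G1=NOT G0=NOT 0=1 G2=G2|G1=0|0=0 -> 010
Step 2: G0=G1=1 G1=NOT G0=NOT 0=1 G2=G2|G1=0|1=1 -> 111
Step 3: G0=G1=1 G1=NOT G0=NOT 1=0 G2=G2|G1=1|1=1 -> 101
Step 4: G0=G1=0 G1=NOT G0=NOT 1=0 G2=G2|G1=1|0=1 -> 001
Step 5: G0=G1=0 G1=NOT G0=NOT 0=1 G2=G2|G1=1|0=1 -> 011
Step 6: G0=G1=1 G1=NOT G0=NOT 0=1 G2=G2|G1=1|1=1 -> 111
Cycle of length 4 starting at step 2 -> no fixed point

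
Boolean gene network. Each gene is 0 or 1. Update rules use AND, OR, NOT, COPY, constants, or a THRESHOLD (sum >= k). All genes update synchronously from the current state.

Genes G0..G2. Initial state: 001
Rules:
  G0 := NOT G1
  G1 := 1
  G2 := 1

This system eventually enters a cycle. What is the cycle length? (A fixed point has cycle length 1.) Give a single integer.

Step 0: 001
Step 1: G0=NOT G1=NOT 0=1 G1=1(const) G2=1(const) -> 111
Step 2: G0=NOT G1=NOT 1=0 G1=1(const) G2=1(const) -> 011
Step 3: G0=NOT G1=NOT 1=0 G1=1(const) G2=1(const) -> 011
State from step 3 equals state from step 2 -> cycle length 1

Answer: 1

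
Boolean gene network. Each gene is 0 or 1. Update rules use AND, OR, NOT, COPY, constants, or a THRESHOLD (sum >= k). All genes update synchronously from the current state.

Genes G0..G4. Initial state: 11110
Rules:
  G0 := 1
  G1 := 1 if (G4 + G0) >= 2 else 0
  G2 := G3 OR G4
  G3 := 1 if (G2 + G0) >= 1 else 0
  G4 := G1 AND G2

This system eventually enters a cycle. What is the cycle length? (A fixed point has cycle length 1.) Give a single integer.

Answer: 2

Derivation:
Step 0: 11110
Step 1: G0=1(const) G1=(0+1>=2)=0 G2=G3|G4=1|0=1 G3=(1+1>=1)=1 G4=G1&G2=1&1=1 -> 10111
Step 2: G0=1(const) G1=(1+1>=2)=1 G2=G3|G4=1|1=1 G3=(1+1>=1)=1 G4=G1&G2=0&1=0 -> 11110
State from step 2 equals state from step 0 -> cycle length 2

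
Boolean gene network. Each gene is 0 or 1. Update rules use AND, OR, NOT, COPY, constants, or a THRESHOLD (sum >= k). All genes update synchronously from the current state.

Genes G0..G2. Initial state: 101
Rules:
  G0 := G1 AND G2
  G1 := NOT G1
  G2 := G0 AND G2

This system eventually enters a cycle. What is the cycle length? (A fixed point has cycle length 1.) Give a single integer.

Answer: 2

Derivation:
Step 0: 101
Step 1: G0=G1&G2=0&1=0 G1=NOT G1=NOT 0=1 G2=G0&G2=1&1=1 -> 011
Step 2: G0=G1&G2=1&1=1 G1=NOT G1=NOT 1=0 G2=G0&G2=0&1=0 -> 100
Step 3: G0=G1&G2=0&0=0 G1=NOT G1=NOT 0=1 G2=G0&G2=1&0=0 -> 010
Step 4: G0=G1&G2=1&0=0 G1=NOT G1=NOT 1=0 G2=G0&G2=0&0=0 -> 000
Step 5: G0=G1&G2=0&0=0 G1=NOT G1=NOT 0=1 G2=G0&G2=0&0=0 -> 010
State from step 5 equals state from step 3 -> cycle length 2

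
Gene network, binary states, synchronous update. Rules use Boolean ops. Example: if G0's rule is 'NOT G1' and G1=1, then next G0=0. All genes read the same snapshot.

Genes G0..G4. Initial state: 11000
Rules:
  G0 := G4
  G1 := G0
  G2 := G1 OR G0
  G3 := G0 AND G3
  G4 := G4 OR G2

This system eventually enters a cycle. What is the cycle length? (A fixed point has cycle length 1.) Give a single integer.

Answer: 1

Derivation:
Step 0: 11000
Step 1: G0=G4=0 G1=G0=1 G2=G1|G0=1|1=1 G3=G0&G3=1&0=0 G4=G4|G2=0|0=0 -> 01100
Step 2: G0=G4=0 G1=G0=0 G2=G1|G0=1|0=1 G3=G0&G3=0&0=0 G4=G4|G2=0|1=1 -> 00101
Step 3: G0=G4=1 G1=G0=0 G2=G1|G0=0|0=0 G3=G0&G3=0&0=0 G4=G4|G2=1|1=1 -> 10001
Step 4: G0=G4=1 G1=G0=1 G2=G1|G0=0|1=1 G3=G0&G3=1&0=0 G4=G4|G2=1|0=1 -> 11101
Step 5: G0=G4=1 G1=G0=1 G2=G1|G0=1|1=1 G3=G0&G3=1&0=0 G4=G4|G2=1|1=1 -> 11101
State from step 5 equals state from step 4 -> cycle length 1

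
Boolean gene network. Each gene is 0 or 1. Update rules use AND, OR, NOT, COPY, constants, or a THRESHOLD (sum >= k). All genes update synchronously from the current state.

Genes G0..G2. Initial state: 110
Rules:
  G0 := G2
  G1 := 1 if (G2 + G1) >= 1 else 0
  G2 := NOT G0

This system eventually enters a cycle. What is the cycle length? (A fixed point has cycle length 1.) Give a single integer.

Answer: 4

Derivation:
Step 0: 110
Step 1: G0=G2=0 G1=(0+1>=1)=1 G2=NOT G0=NOT 1=0 -> 010
Step 2: G0=G2=0 G1=(0+1>=1)=1 G2=NOT G0=NOT 0=1 -> 011
Step 3: G0=G2=1 G1=(1+1>=1)=1 G2=NOT G0=NOT 0=1 -> 111
Step 4: G0=G2=1 G1=(1+1>=1)=1 G2=NOT G0=NOT 1=0 -> 110
State from step 4 equals state from step 0 -> cycle length 4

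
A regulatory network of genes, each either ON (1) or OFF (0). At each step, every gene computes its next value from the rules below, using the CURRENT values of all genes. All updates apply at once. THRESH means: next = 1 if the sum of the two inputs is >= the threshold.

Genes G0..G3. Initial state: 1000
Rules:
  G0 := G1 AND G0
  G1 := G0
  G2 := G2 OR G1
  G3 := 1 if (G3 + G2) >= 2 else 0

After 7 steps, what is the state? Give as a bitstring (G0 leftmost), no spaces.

Step 1: G0=G1&G0=0&1=0 G1=G0=1 G2=G2|G1=0|0=0 G3=(0+0>=2)=0 -> 0100
Step 2: G0=G1&G0=1&0=0 G1=G0=0 G2=G2|G1=0|1=1 G3=(0+0>=2)=0 -> 0010
Step 3: G0=G1&G0=0&0=0 G1=G0=0 G2=G2|G1=1|0=1 G3=(0+1>=2)=0 -> 0010
Step 4: G0=G1&G0=0&0=0 G1=G0=0 G2=G2|G1=1|0=1 G3=(0+1>=2)=0 -> 0010
Step 5: G0=G1&G0=0&0=0 G1=G0=0 G2=G2|G1=1|0=1 G3=(0+1>=2)=0 -> 0010
Step 6: G0=G1&G0=0&0=0 G1=G0=0 G2=G2|G1=1|0=1 G3=(0+1>=2)=0 -> 0010
Step 7: G0=G1&G0=0&0=0 G1=G0=0 G2=G2|G1=1|0=1 G3=(0+1>=2)=0 -> 0010

0010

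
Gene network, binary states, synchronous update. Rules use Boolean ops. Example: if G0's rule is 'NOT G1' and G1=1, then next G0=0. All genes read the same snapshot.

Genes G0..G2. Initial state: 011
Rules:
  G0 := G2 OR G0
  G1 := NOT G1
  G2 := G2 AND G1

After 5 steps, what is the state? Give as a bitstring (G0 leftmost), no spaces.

Step 1: G0=G2|G0=1|0=1 G1=NOT G1=NOT 1=0 G2=G2&G1=1&1=1 -> 101
Step 2: G0=G2|G0=1|1=1 G1=NOT G1=NOT 0=1 G2=G2&G1=1&0=0 -> 110
Step 3: G0=G2|G0=0|1=1 G1=NOT G1=NOT 1=0 G2=G2&G1=0&1=0 -> 100
Step 4: G0=G2|G0=0|1=1 G1=NOT G1=NOT 0=1 G2=G2&G1=0&0=0 -> 110
Step 5: G0=G2|G0=0|1=1 G1=NOT G1=NOT 1=0 G2=G2&G1=0&1=0 -> 100

100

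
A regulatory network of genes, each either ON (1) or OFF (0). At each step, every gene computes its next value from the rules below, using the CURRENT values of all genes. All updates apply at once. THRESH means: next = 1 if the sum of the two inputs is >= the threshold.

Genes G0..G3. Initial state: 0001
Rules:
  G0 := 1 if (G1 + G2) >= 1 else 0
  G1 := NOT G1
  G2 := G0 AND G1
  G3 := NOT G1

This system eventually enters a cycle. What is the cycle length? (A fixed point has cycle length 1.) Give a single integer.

Step 0: 0001
Step 1: G0=(0+0>=1)=0 G1=NOT G1=NOT 0=1 G2=G0&G1=0&0=0 G3=NOT G1=NOT 0=1 -> 0101
Step 2: G0=(1+0>=1)=1 G1=NOT G1=NOT 1=0 G2=G0&G1=0&1=0 G3=NOT G1=NOT 1=0 -> 1000
Step 3: G0=(0+0>=1)=0 G1=NOT G1=NOT 0=1 G2=G0&G1=1&0=0 G3=NOT G1=NOT 0=1 -> 0101
State from step 3 equals state from step 1 -> cycle length 2

Answer: 2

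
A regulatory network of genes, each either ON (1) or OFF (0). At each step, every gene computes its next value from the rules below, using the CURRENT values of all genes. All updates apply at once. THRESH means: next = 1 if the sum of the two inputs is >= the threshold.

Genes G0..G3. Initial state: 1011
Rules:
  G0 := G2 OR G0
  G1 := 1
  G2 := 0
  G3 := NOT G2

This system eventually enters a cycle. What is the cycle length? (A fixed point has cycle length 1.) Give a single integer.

Answer: 1

Derivation:
Step 0: 1011
Step 1: G0=G2|G0=1|1=1 G1=1(const) G2=0(const) G3=NOT G2=NOT 1=0 -> 1100
Step 2: G0=G2|G0=0|1=1 G1=1(const) G2=0(const) G3=NOT G2=NOT 0=1 -> 1101
Step 3: G0=G2|G0=0|1=1 G1=1(const) G2=0(const) G3=NOT G2=NOT 0=1 -> 1101
State from step 3 equals state from step 2 -> cycle length 1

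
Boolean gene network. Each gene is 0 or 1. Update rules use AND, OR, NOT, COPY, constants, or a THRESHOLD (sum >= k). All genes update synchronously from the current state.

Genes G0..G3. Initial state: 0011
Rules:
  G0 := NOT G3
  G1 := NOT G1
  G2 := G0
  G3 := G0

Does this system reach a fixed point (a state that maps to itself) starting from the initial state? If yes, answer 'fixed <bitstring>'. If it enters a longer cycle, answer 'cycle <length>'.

Step 0: 0011
Step 1: G0=NOT G3=NOT 1=0 G1=NOT G1=NOT 0=1 G2=G0=0 G3=G0=0 -> 0100
Step 2: G0=NOT G3=NOT 0=1 G1=NOT G1=NOT 1=0 G2=G0=0 G3=G0=0 -> 1000
Step 3: G0=NOT G3=NOT 0=1 G1=NOT G1=NOT 0=1 G2=G0=1 G3=G0=1 -> 1111
Step 4: G0=NOT G3=NOT 1=0 G1=NOT G1=NOT 1=0 G2=G0=1 G3=G0=1 -> 0011
Cycle of length 4 starting at step 0 -> no fixed point

Answer: cycle 4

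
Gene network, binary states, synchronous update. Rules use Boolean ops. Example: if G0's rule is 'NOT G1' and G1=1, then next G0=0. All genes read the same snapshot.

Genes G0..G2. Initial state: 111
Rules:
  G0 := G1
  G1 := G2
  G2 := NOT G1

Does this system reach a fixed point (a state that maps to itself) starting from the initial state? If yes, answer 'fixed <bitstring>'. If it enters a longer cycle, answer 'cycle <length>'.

Answer: cycle 4

Derivation:
Step 0: 111
Step 1: G0=G1=1 G1=G2=1 G2=NOT G1=NOT 1=0 -> 110
Step 2: G0=G1=1 G1=G2=0 G2=NOT G1=NOT 1=0 -> 100
Step 3: G0=G1=0 G1=G2=0 G2=NOT G1=NOT 0=1 -> 001
Step 4: G0=G1=0 G1=G2=1 G2=NOT G1=NOT 0=1 -> 011
Step 5: G0=G1=1 G1=G2=1 G2=NOT G1=NOT 1=0 -> 110
Cycle of length 4 starting at step 1 -> no fixed point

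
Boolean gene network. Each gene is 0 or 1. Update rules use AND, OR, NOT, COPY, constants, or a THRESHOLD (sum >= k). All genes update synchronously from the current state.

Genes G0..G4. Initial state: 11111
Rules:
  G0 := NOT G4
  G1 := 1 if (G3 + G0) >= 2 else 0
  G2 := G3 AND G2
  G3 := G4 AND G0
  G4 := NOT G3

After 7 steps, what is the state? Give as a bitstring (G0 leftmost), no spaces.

Step 1: G0=NOT G4=NOT 1=0 G1=(1+1>=2)=1 G2=G3&G2=1&1=1 G3=G4&G0=1&1=1 G4=NOT G3=NOT 1=0 -> 01110
Step 2: G0=NOT G4=NOT 0=1 G1=(1+0>=2)=0 G2=G3&G2=1&1=1 G3=G4&G0=0&0=0 G4=NOT G3=NOT 1=0 -> 10100
Step 3: G0=NOT G4=NOT 0=1 G1=(0+1>=2)=0 G2=G3&G2=0&1=0 G3=G4&G0=0&1=0 G4=NOT G3=NOT 0=1 -> 10001
Step 4: G0=NOT G4=NOT 1=0 G1=(0+1>=2)=0 G2=G3&G2=0&0=0 G3=G4&G0=1&1=1 G4=NOT G3=NOT 0=1 -> 00011
Step 5: G0=NOT G4=NOT 1=0 G1=(1+0>=2)=0 G2=G3&G2=1&0=0 G3=G4&G0=1&0=0 G4=NOT G3=NOT 1=0 -> 00000
Step 6: G0=NOT G4=NOT 0=1 G1=(0+0>=2)=0 G2=G3&G2=0&0=0 G3=G4&G0=0&0=0 G4=NOT G3=NOT 0=1 -> 10001
Step 7: G0=NOT G4=NOT 1=0 G1=(0+1>=2)=0 G2=G3&G2=0&0=0 G3=G4&G0=1&1=1 G4=NOT G3=NOT 0=1 -> 00011

00011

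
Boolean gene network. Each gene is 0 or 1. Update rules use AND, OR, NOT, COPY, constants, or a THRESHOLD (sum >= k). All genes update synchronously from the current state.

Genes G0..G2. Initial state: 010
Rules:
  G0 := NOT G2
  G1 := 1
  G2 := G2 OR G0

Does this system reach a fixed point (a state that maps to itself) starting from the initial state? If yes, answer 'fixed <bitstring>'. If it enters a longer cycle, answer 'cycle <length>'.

Step 0: 010
Step 1: G0=NOT G2=NOT 0=1 G1=1(const) G2=G2|G0=0|0=0 -> 110
Step 2: G0=NOT G2=NOT 0=1 G1=1(const) G2=G2|G0=0|1=1 -> 111
Step 3: G0=NOT G2=NOT 1=0 G1=1(const) G2=G2|G0=1|1=1 -> 011
Step 4: G0=NOT G2=NOT 1=0 G1=1(const) G2=G2|G0=1|0=1 -> 011
Fixed point reached at step 3: 011

Answer: fixed 011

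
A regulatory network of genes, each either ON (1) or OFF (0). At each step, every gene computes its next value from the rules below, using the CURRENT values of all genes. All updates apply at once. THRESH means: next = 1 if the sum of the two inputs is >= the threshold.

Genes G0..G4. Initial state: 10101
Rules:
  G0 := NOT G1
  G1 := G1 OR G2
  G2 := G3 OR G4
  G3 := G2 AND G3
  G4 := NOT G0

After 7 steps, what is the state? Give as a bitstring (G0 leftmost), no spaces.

Step 1: G0=NOT G1=NOT 0=1 G1=G1|G2=0|1=1 G2=G3|G4=0|1=1 G3=G2&G3=1&0=0 G4=NOT G0=NOT 1=0 -> 11100
Step 2: G0=NOT G1=NOT 1=0 G1=G1|G2=1|1=1 G2=G3|G4=0|0=0 G3=G2&G3=1&0=0 G4=NOT G0=NOT 1=0 -> 01000
Step 3: G0=NOT G1=NOT 1=0 G1=G1|G2=1|0=1 G2=G3|G4=0|0=0 G3=G2&G3=0&0=0 G4=NOT G0=NOT 0=1 -> 01001
Step 4: G0=NOT G1=NOT 1=0 G1=G1|G2=1|0=1 G2=G3|G4=0|1=1 G3=G2&G3=0&0=0 G4=NOT G0=NOT 0=1 -> 01101
Step 5: G0=NOT G1=NOT 1=0 G1=G1|G2=1|1=1 G2=G3|G4=0|1=1 G3=G2&G3=1&0=0 G4=NOT G0=NOT 0=1 -> 01101
Step 6: G0=NOT G1=NOT 1=0 G1=G1|G2=1|1=1 G2=G3|G4=0|1=1 G3=G2&G3=1&0=0 G4=NOT G0=NOT 0=1 -> 01101
Step 7: G0=NOT G1=NOT 1=0 G1=G1|G2=1|1=1 G2=G3|G4=0|1=1 G3=G2&G3=1&0=0 G4=NOT G0=NOT 0=1 -> 01101

01101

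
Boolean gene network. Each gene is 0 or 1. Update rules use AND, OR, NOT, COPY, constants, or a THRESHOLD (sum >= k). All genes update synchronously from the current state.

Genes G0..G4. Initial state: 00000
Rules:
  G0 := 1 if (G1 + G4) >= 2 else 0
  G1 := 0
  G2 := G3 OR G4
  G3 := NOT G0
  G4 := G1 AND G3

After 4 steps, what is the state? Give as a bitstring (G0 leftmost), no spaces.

Step 1: G0=(0+0>=2)=0 G1=0(const) G2=G3|G4=0|0=0 G3=NOT G0=NOT 0=1 G4=G1&G3=0&0=0 -> 00010
Step 2: G0=(0+0>=2)=0 G1=0(const) G2=G3|G4=1|0=1 G3=NOT G0=NOT 0=1 G4=G1&G3=0&1=0 -> 00110
Step 3: G0=(0+0>=2)=0 G1=0(const) G2=G3|G4=1|0=1 G3=NOT G0=NOT 0=1 G4=G1&G3=0&1=0 -> 00110
Step 4: G0=(0+0>=2)=0 G1=0(const) G2=G3|G4=1|0=1 G3=NOT G0=NOT 0=1 G4=G1&G3=0&1=0 -> 00110

00110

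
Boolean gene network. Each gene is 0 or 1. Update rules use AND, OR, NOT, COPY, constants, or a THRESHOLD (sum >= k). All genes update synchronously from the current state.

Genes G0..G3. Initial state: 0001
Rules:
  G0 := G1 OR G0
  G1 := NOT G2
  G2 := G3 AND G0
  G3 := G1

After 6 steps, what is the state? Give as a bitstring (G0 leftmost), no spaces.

Step 1: G0=G1|G0=0|0=0 G1=NOT G2=NOT 0=1 G2=G3&G0=1&0=0 G3=G1=0 -> 0100
Step 2: G0=G1|G0=1|0=1 G1=NOT G2=NOT 0=1 G2=G3&G0=0&0=0 G3=G1=1 -> 1101
Step 3: G0=G1|G0=1|1=1 G1=NOT G2=NOT 0=1 G2=G3&G0=1&1=1 G3=G1=1 -> 1111
Step 4: G0=G1|G0=1|1=1 G1=NOT G2=NOT 1=0 G2=G3&G0=1&1=1 G3=G1=1 -> 1011
Step 5: G0=G1|G0=0|1=1 G1=NOT G2=NOT 1=0 G2=G3&G0=1&1=1 G3=G1=0 -> 1010
Step 6: G0=G1|G0=0|1=1 G1=NOT G2=NOT 1=0 G2=G3&G0=0&1=0 G3=G1=0 -> 1000

1000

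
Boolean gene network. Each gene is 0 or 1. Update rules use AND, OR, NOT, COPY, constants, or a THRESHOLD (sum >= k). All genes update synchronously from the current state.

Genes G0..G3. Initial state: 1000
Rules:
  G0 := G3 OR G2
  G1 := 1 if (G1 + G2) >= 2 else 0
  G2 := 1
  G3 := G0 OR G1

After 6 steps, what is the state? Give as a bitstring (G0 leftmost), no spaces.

Step 1: G0=G3|G2=0|0=0 G1=(0+0>=2)=0 G2=1(const) G3=G0|G1=1|0=1 -> 0011
Step 2: G0=G3|G2=1|1=1 G1=(0+1>=2)=0 G2=1(const) G3=G0|G1=0|0=0 -> 1010
Step 3: G0=G3|G2=0|1=1 G1=(0+1>=2)=0 G2=1(const) G3=G0|G1=1|0=1 -> 1011
Step 4: G0=G3|G2=1|1=1 G1=(0+1>=2)=0 G2=1(const) G3=G0|G1=1|0=1 -> 1011
Step 5: G0=G3|G2=1|1=1 G1=(0+1>=2)=0 G2=1(const) G3=G0|G1=1|0=1 -> 1011
Step 6: G0=G3|G2=1|1=1 G1=(0+1>=2)=0 G2=1(const) G3=G0|G1=1|0=1 -> 1011

1011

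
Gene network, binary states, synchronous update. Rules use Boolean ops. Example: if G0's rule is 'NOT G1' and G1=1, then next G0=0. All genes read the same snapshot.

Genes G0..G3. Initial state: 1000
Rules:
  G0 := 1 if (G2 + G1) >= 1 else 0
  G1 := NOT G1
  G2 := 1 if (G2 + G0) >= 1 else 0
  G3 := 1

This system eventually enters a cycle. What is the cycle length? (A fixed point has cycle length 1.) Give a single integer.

Answer: 2

Derivation:
Step 0: 1000
Step 1: G0=(0+0>=1)=0 G1=NOT G1=NOT 0=1 G2=(0+1>=1)=1 G3=1(const) -> 0111
Step 2: G0=(1+1>=1)=1 G1=NOT G1=NOT 1=0 G2=(1+0>=1)=1 G3=1(const) -> 1011
Step 3: G0=(1+0>=1)=1 G1=NOT G1=NOT 0=1 G2=(1+1>=1)=1 G3=1(const) -> 1111
Step 4: G0=(1+1>=1)=1 G1=NOT G1=NOT 1=0 G2=(1+1>=1)=1 G3=1(const) -> 1011
State from step 4 equals state from step 2 -> cycle length 2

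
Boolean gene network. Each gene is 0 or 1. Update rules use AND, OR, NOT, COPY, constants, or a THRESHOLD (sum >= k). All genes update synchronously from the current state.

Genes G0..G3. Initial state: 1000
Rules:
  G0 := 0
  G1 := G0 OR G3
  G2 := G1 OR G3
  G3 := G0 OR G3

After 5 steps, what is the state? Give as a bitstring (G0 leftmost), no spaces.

Step 1: G0=0(const) G1=G0|G3=1|0=1 G2=G1|G3=0|0=0 G3=G0|G3=1|0=1 -> 0101
Step 2: G0=0(const) G1=G0|G3=0|1=1 G2=G1|G3=1|1=1 G3=G0|G3=0|1=1 -> 0111
Step 3: G0=0(const) G1=G0|G3=0|1=1 G2=G1|G3=1|1=1 G3=G0|G3=0|1=1 -> 0111
Step 4: G0=0(const) G1=G0|G3=0|1=1 G2=G1|G3=1|1=1 G3=G0|G3=0|1=1 -> 0111
Step 5: G0=0(const) G1=G0|G3=0|1=1 G2=G1|G3=1|1=1 G3=G0|G3=0|1=1 -> 0111

0111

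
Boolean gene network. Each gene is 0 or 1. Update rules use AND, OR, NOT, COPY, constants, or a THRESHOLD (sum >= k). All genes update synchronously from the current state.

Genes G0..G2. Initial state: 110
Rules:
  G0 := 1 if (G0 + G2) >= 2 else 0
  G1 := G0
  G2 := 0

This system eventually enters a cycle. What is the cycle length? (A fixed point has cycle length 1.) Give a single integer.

Step 0: 110
Step 1: G0=(1+0>=2)=0 G1=G0=1 G2=0(const) -> 010
Step 2: G0=(0+0>=2)=0 G1=G0=0 G2=0(const) -> 000
Step 3: G0=(0+0>=2)=0 G1=G0=0 G2=0(const) -> 000
State from step 3 equals state from step 2 -> cycle length 1

Answer: 1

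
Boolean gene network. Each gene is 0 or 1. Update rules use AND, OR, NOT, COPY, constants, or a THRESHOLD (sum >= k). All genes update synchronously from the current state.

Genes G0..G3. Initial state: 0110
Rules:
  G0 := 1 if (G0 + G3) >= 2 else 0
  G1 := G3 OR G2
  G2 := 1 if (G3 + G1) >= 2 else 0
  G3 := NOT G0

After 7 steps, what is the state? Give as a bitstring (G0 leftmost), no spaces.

Step 1: G0=(0+0>=2)=0 G1=G3|G2=0|1=1 G2=(0+1>=2)=0 G3=NOT G0=NOT 0=1 -> 0101
Step 2: G0=(0+1>=2)=0 G1=G3|G2=1|0=1 G2=(1+1>=2)=1 G3=NOT G0=NOT 0=1 -> 0111
Step 3: G0=(0+1>=2)=0 G1=G3|G2=1|1=1 G2=(1+1>=2)=1 G3=NOT G0=NOT 0=1 -> 0111
Step 4: G0=(0+1>=2)=0 G1=G3|G2=1|1=1 G2=(1+1>=2)=1 G3=NOT G0=NOT 0=1 -> 0111
Step 5: G0=(0+1>=2)=0 G1=G3|G2=1|1=1 G2=(1+1>=2)=1 G3=NOT G0=NOT 0=1 -> 0111
Step 6: G0=(0+1>=2)=0 G1=G3|G2=1|1=1 G2=(1+1>=2)=1 G3=NOT G0=NOT 0=1 -> 0111
Step 7: G0=(0+1>=2)=0 G1=G3|G2=1|1=1 G2=(1+1>=2)=1 G3=NOT G0=NOT 0=1 -> 0111

0111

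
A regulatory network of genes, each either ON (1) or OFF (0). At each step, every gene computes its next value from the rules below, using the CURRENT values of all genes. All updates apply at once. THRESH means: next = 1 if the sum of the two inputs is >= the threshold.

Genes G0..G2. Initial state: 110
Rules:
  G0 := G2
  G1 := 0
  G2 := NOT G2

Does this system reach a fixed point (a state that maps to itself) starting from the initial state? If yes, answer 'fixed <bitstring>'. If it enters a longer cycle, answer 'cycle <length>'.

Answer: cycle 2

Derivation:
Step 0: 110
Step 1: G0=G2=0 G1=0(const) G2=NOT G2=NOT 0=1 -> 001
Step 2: G0=G2=1 G1=0(const) G2=NOT G2=NOT 1=0 -> 100
Step 3: G0=G2=0 G1=0(const) G2=NOT G2=NOT 0=1 -> 001
Cycle of length 2 starting at step 1 -> no fixed point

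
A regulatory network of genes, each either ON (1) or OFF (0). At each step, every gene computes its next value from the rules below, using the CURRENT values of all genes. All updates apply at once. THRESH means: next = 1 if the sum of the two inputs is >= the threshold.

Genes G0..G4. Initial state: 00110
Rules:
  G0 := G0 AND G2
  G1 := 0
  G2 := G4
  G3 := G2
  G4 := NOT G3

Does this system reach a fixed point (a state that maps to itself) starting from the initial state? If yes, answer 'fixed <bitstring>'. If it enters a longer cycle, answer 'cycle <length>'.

Step 0: 00110
Step 1: G0=G0&G2=0&1=0 G1=0(const) G2=G4=0 G3=G2=1 G4=NOT G3=NOT 1=0 -> 00010
Step 2: G0=G0&G2=0&0=0 G1=0(const) G2=G4=0 G3=G2=0 G4=NOT G3=NOT 1=0 -> 00000
Step 3: G0=G0&G2=0&0=0 G1=0(const) G2=G4=0 G3=G2=0 G4=NOT G3=NOT 0=1 -> 00001
Step 4: G0=G0&G2=0&0=0 G1=0(const) G2=G4=1 G3=G2=0 G4=NOT G3=NOT 0=1 -> 00101
Step 5: G0=G0&G2=0&1=0 G1=0(const) G2=G4=1 G3=G2=1 G4=NOT G3=NOT 0=1 -> 00111
Step 6: G0=G0&G2=0&1=0 G1=0(const) G2=G4=1 G3=G2=1 G4=NOT G3=NOT 1=0 -> 00110
Cycle of length 6 starting at step 0 -> no fixed point

Answer: cycle 6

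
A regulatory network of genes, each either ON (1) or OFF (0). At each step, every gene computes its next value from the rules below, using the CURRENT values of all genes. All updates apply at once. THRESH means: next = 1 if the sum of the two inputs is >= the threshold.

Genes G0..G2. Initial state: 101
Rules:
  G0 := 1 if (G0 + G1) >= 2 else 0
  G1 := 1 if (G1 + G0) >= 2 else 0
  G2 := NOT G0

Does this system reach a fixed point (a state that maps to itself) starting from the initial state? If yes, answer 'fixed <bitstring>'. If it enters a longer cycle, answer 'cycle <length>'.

Step 0: 101
Step 1: G0=(1+0>=2)=0 G1=(0+1>=2)=0 G2=NOT G0=NOT 1=0 -> 000
Step 2: G0=(0+0>=2)=0 G1=(0+0>=2)=0 G2=NOT G0=NOT 0=1 -> 001
Step 3: G0=(0+0>=2)=0 G1=(0+0>=2)=0 G2=NOT G0=NOT 0=1 -> 001
Fixed point reached at step 2: 001

Answer: fixed 001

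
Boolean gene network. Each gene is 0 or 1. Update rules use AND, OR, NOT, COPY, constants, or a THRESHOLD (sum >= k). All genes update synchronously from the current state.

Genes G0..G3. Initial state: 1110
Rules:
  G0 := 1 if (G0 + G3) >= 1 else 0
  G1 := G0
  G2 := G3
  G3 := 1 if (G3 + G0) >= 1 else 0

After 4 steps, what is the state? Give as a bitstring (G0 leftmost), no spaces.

Step 1: G0=(1+0>=1)=1 G1=G0=1 G2=G3=0 G3=(0+1>=1)=1 -> 1101
Step 2: G0=(1+1>=1)=1 G1=G0=1 G2=G3=1 G3=(1+1>=1)=1 -> 1111
Step 3: G0=(1+1>=1)=1 G1=G0=1 G2=G3=1 G3=(1+1>=1)=1 -> 1111
Step 4: G0=(1+1>=1)=1 G1=G0=1 G2=G3=1 G3=(1+1>=1)=1 -> 1111

1111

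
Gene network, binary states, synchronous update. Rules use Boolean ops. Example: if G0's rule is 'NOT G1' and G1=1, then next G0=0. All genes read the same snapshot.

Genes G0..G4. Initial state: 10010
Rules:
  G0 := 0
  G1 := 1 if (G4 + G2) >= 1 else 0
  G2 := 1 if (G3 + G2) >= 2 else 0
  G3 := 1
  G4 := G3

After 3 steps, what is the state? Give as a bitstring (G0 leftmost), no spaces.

Step 1: G0=0(const) G1=(0+0>=1)=0 G2=(1+0>=2)=0 G3=1(const) G4=G3=1 -> 00011
Step 2: G0=0(const) G1=(1+0>=1)=1 G2=(1+0>=2)=0 G3=1(const) G4=G3=1 -> 01011
Step 3: G0=0(const) G1=(1+0>=1)=1 G2=(1+0>=2)=0 G3=1(const) G4=G3=1 -> 01011

01011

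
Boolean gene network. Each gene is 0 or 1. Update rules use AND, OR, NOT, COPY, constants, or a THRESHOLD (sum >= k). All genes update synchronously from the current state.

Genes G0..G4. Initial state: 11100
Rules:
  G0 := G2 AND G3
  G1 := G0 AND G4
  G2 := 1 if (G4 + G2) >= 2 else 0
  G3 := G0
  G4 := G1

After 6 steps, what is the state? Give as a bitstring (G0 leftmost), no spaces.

Step 1: G0=G2&G3=1&0=0 G1=G0&G4=1&0=0 G2=(0+1>=2)=0 G3=G0=1 G4=G1=1 -> 00011
Step 2: G0=G2&G3=0&1=0 G1=G0&G4=0&1=0 G2=(1+0>=2)=0 G3=G0=0 G4=G1=0 -> 00000
Step 3: G0=G2&G3=0&0=0 G1=G0&G4=0&0=0 G2=(0+0>=2)=0 G3=G0=0 G4=G1=0 -> 00000
Step 4: G0=G2&G3=0&0=0 G1=G0&G4=0&0=0 G2=(0+0>=2)=0 G3=G0=0 G4=G1=0 -> 00000
Step 5: G0=G2&G3=0&0=0 G1=G0&G4=0&0=0 G2=(0+0>=2)=0 G3=G0=0 G4=G1=0 -> 00000
Step 6: G0=G2&G3=0&0=0 G1=G0&G4=0&0=0 G2=(0+0>=2)=0 G3=G0=0 G4=G1=0 -> 00000

00000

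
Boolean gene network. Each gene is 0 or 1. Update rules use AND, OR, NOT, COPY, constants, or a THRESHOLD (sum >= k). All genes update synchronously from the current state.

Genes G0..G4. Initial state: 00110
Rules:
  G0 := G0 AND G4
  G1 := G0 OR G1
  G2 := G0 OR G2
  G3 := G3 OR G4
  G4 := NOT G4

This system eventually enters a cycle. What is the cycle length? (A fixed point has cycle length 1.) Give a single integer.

Answer: 2

Derivation:
Step 0: 00110
Step 1: G0=G0&G4=0&0=0 G1=G0|G1=0|0=0 G2=G0|G2=0|1=1 G3=G3|G4=1|0=1 G4=NOT G4=NOT 0=1 -> 00111
Step 2: G0=G0&G4=0&1=0 G1=G0|G1=0|0=0 G2=G0|G2=0|1=1 G3=G3|G4=1|1=1 G4=NOT G4=NOT 1=0 -> 00110
State from step 2 equals state from step 0 -> cycle length 2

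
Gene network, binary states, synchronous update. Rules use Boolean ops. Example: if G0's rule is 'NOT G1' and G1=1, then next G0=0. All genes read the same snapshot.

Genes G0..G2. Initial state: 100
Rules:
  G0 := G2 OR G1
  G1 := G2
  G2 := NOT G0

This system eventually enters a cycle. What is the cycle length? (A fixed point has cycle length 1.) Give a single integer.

Step 0: 100
Step 1: G0=G2|G1=0|0=0 G1=G2=0 G2=NOT G0=NOT 1=0 -> 000
Step 2: G0=G2|G1=0|0=0 G1=G2=0 G2=NOT G0=NOT 0=1 -> 001
Step 3: G0=G2|G1=1|0=1 G1=G2=1 G2=NOT G0=NOT 0=1 -> 111
Step 4: G0=G2|G1=1|1=1 G1=G2=1 G2=NOT G0=NOT 1=0 -> 110
Step 5: G0=G2|G1=0|1=1 G1=G2=0 G2=NOT G0=NOT 1=0 -> 100
State from step 5 equals state from step 0 -> cycle length 5

Answer: 5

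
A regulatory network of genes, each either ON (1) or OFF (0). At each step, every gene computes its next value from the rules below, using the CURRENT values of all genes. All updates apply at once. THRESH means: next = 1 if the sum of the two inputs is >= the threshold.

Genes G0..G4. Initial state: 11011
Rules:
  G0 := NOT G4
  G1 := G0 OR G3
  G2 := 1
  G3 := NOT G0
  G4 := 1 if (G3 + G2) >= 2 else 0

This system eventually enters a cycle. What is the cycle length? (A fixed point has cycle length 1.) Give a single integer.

Step 0: 11011
Step 1: G0=NOT G4=NOT 1=0 G1=G0|G3=1|1=1 G2=1(const) G3=NOT G0=NOT 1=0 G4=(1+0>=2)=0 -> 01100
Step 2: G0=NOT G4=NOT 0=1 G1=G0|G3=0|0=0 G2=1(const) G3=NOT G0=NOT 0=1 G4=(0+1>=2)=0 -> 10110
Step 3: G0=NOT G4=NOT 0=1 G1=G0|G3=1|1=1 G2=1(const) G3=NOT G0=NOT 1=0 G4=(1+1>=2)=1 -> 11101
Step 4: G0=NOT G4=NOT 1=0 G1=G0|G3=1|0=1 G2=1(const) G3=NOT G0=NOT 1=0 G4=(0+1>=2)=0 -> 01100
State from step 4 equals state from step 1 -> cycle length 3

Answer: 3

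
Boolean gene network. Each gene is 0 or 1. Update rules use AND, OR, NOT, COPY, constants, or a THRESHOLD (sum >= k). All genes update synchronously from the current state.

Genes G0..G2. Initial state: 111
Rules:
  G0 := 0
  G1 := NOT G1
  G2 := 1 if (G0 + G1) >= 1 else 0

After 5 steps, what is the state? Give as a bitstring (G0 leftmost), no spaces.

Step 1: G0=0(const) G1=NOT G1=NOT 1=0 G2=(1+1>=1)=1 -> 001
Step 2: G0=0(const) G1=NOT G1=NOT 0=1 G2=(0+0>=1)=0 -> 010
Step 3: G0=0(const) G1=NOT G1=NOT 1=0 G2=(0+1>=1)=1 -> 001
Step 4: G0=0(const) G1=NOT G1=NOT 0=1 G2=(0+0>=1)=0 -> 010
Step 5: G0=0(const) G1=NOT G1=NOT 1=0 G2=(0+1>=1)=1 -> 001

001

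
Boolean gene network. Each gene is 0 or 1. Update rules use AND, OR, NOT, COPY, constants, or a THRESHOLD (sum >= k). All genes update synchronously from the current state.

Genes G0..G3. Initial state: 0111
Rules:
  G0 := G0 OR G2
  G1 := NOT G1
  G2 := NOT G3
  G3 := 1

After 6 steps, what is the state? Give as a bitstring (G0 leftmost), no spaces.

Step 1: G0=G0|G2=0|1=1 G1=NOT G1=NOT 1=0 G2=NOT G3=NOT 1=0 G3=1(const) -> 1001
Step 2: G0=G0|G2=1|0=1 G1=NOT G1=NOT 0=1 G2=NOT G3=NOT 1=0 G3=1(const) -> 1101
Step 3: G0=G0|G2=1|0=1 G1=NOT G1=NOT 1=0 G2=NOT G3=NOT 1=0 G3=1(const) -> 1001
Step 4: G0=G0|G2=1|0=1 G1=NOT G1=NOT 0=1 G2=NOT G3=NOT 1=0 G3=1(const) -> 1101
Step 5: G0=G0|G2=1|0=1 G1=NOT G1=NOT 1=0 G2=NOT G3=NOT 1=0 G3=1(const) -> 1001
Step 6: G0=G0|G2=1|0=1 G1=NOT G1=NOT 0=1 G2=NOT G3=NOT 1=0 G3=1(const) -> 1101

1101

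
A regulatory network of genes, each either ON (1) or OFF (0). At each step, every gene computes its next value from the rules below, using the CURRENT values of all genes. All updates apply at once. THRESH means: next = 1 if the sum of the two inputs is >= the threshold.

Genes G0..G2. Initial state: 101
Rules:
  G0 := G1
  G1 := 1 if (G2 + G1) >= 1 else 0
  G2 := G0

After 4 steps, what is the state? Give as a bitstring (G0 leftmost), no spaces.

Step 1: G0=G1=0 G1=(1+0>=1)=1 G2=G0=1 -> 011
Step 2: G0=G1=1 G1=(1+1>=1)=1 G2=G0=0 -> 110
Step 3: G0=G1=1 G1=(0+1>=1)=1 G2=G0=1 -> 111
Step 4: G0=G1=1 G1=(1+1>=1)=1 G2=G0=1 -> 111

111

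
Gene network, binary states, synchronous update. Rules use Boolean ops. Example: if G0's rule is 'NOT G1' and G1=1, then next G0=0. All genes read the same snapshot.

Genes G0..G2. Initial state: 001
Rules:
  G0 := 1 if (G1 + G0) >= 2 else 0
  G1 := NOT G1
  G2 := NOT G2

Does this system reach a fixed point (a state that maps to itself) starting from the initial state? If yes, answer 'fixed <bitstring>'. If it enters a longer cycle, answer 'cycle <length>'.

Step 0: 001
Step 1: G0=(0+0>=2)=0 G1=NOT G1=NOT 0=1 G2=NOT G2=NOT 1=0 -> 010
Step 2: G0=(1+0>=2)=0 G1=NOT G1=NOT 1=0 G2=NOT G2=NOT 0=1 -> 001
Cycle of length 2 starting at step 0 -> no fixed point

Answer: cycle 2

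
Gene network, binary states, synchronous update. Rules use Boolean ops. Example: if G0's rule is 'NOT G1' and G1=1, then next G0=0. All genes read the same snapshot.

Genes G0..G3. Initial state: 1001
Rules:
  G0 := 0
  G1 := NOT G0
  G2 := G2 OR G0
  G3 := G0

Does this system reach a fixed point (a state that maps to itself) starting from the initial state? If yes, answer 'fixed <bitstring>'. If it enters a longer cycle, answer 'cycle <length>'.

Step 0: 1001
Step 1: G0=0(const) G1=NOT G0=NOT 1=0 G2=G2|G0=0|1=1 G3=G0=1 -> 0011
Step 2: G0=0(const) G1=NOT G0=NOT 0=1 G2=G2|G0=1|0=1 G3=G0=0 -> 0110
Step 3: G0=0(const) G1=NOT G0=NOT 0=1 G2=G2|G0=1|0=1 G3=G0=0 -> 0110
Fixed point reached at step 2: 0110

Answer: fixed 0110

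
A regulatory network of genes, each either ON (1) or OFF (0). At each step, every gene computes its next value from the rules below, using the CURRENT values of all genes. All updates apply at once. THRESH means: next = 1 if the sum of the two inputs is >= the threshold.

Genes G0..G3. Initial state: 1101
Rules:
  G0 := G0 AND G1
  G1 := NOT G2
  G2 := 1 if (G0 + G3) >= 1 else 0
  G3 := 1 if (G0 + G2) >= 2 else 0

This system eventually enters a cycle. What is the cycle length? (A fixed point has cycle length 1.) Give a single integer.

Step 0: 1101
Step 1: G0=G0&G1=1&1=1 G1=NOT G2=NOT 0=1 G2=(1+1>=1)=1 G3=(1+0>=2)=0 -> 1110
Step 2: G0=G0&G1=1&1=1 G1=NOT G2=NOT 1=0 G2=(1+0>=1)=1 G3=(1+1>=2)=1 -> 1011
Step 3: G0=G0&G1=1&0=0 G1=NOT G2=NOT 1=0 G2=(1+1>=1)=1 G3=(1+1>=2)=1 -> 0011
Step 4: G0=G0&G1=0&0=0 G1=NOT G2=NOT 1=0 G2=(0+1>=1)=1 G3=(0+1>=2)=0 -> 0010
Step 5: G0=G0&G1=0&0=0 G1=NOT G2=NOT 1=0 G2=(0+0>=1)=0 G3=(0+1>=2)=0 -> 0000
Step 6: G0=G0&G1=0&0=0 G1=NOT G2=NOT 0=1 G2=(0+0>=1)=0 G3=(0+0>=2)=0 -> 0100
Step 7: G0=G0&G1=0&1=0 G1=NOT G2=NOT 0=1 G2=(0+0>=1)=0 G3=(0+0>=2)=0 -> 0100
State from step 7 equals state from step 6 -> cycle length 1

Answer: 1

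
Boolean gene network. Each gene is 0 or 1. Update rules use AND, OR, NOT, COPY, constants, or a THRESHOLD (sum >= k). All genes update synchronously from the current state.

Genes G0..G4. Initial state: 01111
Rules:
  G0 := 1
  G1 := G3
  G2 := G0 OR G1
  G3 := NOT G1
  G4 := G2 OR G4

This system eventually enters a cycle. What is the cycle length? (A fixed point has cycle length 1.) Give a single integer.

Answer: 4

Derivation:
Step 0: 01111
Step 1: G0=1(const) G1=G3=1 G2=G0|G1=0|1=1 G3=NOT G1=NOT 1=0 G4=G2|G4=1|1=1 -> 11101
Step 2: G0=1(const) G1=G3=0 G2=G0|G1=1|1=1 G3=NOT G1=NOT 1=0 G4=G2|G4=1|1=1 -> 10101
Step 3: G0=1(const) G1=G3=0 G2=G0|G1=1|0=1 G3=NOT G1=NOT 0=1 G4=G2|G4=1|1=1 -> 10111
Step 4: G0=1(const) G1=G3=1 G2=G0|G1=1|0=1 G3=NOT G1=NOT 0=1 G4=G2|G4=1|1=1 -> 11111
Step 5: G0=1(const) G1=G3=1 G2=G0|G1=1|1=1 G3=NOT G1=NOT 1=0 G4=G2|G4=1|1=1 -> 11101
State from step 5 equals state from step 1 -> cycle length 4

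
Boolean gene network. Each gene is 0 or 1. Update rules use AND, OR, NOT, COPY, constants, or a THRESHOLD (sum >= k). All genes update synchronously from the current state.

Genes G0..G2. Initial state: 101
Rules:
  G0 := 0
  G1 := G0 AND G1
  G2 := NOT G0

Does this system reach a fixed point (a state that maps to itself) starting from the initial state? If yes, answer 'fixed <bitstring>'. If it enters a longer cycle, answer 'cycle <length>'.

Answer: fixed 001

Derivation:
Step 0: 101
Step 1: G0=0(const) G1=G0&G1=1&0=0 G2=NOT G0=NOT 1=0 -> 000
Step 2: G0=0(const) G1=G0&G1=0&0=0 G2=NOT G0=NOT 0=1 -> 001
Step 3: G0=0(const) G1=G0&G1=0&0=0 G2=NOT G0=NOT 0=1 -> 001
Fixed point reached at step 2: 001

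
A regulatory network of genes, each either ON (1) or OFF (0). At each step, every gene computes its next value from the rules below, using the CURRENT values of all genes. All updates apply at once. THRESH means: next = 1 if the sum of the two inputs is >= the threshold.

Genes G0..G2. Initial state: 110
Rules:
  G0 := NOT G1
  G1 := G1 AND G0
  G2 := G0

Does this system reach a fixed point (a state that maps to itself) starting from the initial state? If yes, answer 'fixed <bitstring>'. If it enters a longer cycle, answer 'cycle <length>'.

Step 0: 110
Step 1: G0=NOT G1=NOT 1=0 G1=G1&G0=1&1=1 G2=G0=1 -> 011
Step 2: G0=NOT G1=NOT 1=0 G1=G1&G0=1&0=0 G2=G0=0 -> 000
Step 3: G0=NOT G1=NOT 0=1 G1=G1&G0=0&0=0 G2=G0=0 -> 100
Step 4: G0=NOT G1=NOT 0=1 G1=G1&G0=0&1=0 G2=G0=1 -> 101
Step 5: G0=NOT G1=NOT 0=1 G1=G1&G0=0&1=0 G2=G0=1 -> 101
Fixed point reached at step 4: 101

Answer: fixed 101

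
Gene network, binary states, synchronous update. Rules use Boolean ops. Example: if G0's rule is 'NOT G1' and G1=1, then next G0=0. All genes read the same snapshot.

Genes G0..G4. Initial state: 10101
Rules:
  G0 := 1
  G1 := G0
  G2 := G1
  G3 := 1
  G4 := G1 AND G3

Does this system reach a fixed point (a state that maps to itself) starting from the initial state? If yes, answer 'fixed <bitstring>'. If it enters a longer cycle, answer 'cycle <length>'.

Answer: fixed 11111

Derivation:
Step 0: 10101
Step 1: G0=1(const) G1=G0=1 G2=G1=0 G3=1(const) G4=G1&G3=0&0=0 -> 11010
Step 2: G0=1(const) G1=G0=1 G2=G1=1 G3=1(const) G4=G1&G3=1&1=1 -> 11111
Step 3: G0=1(const) G1=G0=1 G2=G1=1 G3=1(const) G4=G1&G3=1&1=1 -> 11111
Fixed point reached at step 2: 11111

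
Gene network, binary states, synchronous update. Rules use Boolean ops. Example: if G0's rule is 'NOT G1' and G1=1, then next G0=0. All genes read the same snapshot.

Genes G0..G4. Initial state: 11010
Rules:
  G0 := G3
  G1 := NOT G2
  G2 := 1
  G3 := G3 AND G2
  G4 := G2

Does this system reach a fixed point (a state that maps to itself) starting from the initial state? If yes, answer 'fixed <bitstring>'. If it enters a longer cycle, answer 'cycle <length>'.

Step 0: 11010
Step 1: G0=G3=1 G1=NOT G2=NOT 0=1 G2=1(const) G3=G3&G2=1&0=0 G4=G2=0 -> 11100
Step 2: G0=G3=0 G1=NOT G2=NOT 1=0 G2=1(const) G3=G3&G2=0&1=0 G4=G2=1 -> 00101
Step 3: G0=G3=0 G1=NOT G2=NOT 1=0 G2=1(const) G3=G3&G2=0&1=0 G4=G2=1 -> 00101
Fixed point reached at step 2: 00101

Answer: fixed 00101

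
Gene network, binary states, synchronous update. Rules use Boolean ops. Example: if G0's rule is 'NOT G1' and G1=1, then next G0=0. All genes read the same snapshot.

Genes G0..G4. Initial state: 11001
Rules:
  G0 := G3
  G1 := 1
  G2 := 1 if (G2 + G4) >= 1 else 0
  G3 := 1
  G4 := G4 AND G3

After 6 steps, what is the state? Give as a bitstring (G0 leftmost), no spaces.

Step 1: G0=G3=0 G1=1(const) G2=(0+1>=1)=1 G3=1(const) G4=G4&G3=1&0=0 -> 01110
Step 2: G0=G3=1 G1=1(const) G2=(1+0>=1)=1 G3=1(const) G4=G4&G3=0&1=0 -> 11110
Step 3: G0=G3=1 G1=1(const) G2=(1+0>=1)=1 G3=1(const) G4=G4&G3=0&1=0 -> 11110
Step 4: G0=G3=1 G1=1(const) G2=(1+0>=1)=1 G3=1(const) G4=G4&G3=0&1=0 -> 11110
Step 5: G0=G3=1 G1=1(const) G2=(1+0>=1)=1 G3=1(const) G4=G4&G3=0&1=0 -> 11110
Step 6: G0=G3=1 G1=1(const) G2=(1+0>=1)=1 G3=1(const) G4=G4&G3=0&1=0 -> 11110

11110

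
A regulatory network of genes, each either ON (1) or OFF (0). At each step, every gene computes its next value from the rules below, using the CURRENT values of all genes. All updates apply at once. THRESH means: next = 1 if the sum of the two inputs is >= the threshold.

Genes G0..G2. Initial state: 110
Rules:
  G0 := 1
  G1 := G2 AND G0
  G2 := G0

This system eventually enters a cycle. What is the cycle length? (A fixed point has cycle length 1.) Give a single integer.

Answer: 1

Derivation:
Step 0: 110
Step 1: G0=1(const) G1=G2&G0=0&1=0 G2=G0=1 -> 101
Step 2: G0=1(const) G1=G2&G0=1&1=1 G2=G0=1 -> 111
Step 3: G0=1(const) G1=G2&G0=1&1=1 G2=G0=1 -> 111
State from step 3 equals state from step 2 -> cycle length 1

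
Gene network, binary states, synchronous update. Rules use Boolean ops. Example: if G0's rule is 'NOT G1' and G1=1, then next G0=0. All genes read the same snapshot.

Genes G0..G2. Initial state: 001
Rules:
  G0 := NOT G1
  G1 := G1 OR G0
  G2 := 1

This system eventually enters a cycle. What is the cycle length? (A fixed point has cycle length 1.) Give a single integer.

Step 0: 001
Step 1: G0=NOT G1=NOT 0=1 G1=G1|G0=0|0=0 G2=1(const) -> 101
Step 2: G0=NOT G1=NOT 0=1 G1=G1|G0=0|1=1 G2=1(const) -> 111
Step 3: G0=NOT G1=NOT 1=0 G1=G1|G0=1|1=1 G2=1(const) -> 011
Step 4: G0=NOT G1=NOT 1=0 G1=G1|G0=1|0=1 G2=1(const) -> 011
State from step 4 equals state from step 3 -> cycle length 1

Answer: 1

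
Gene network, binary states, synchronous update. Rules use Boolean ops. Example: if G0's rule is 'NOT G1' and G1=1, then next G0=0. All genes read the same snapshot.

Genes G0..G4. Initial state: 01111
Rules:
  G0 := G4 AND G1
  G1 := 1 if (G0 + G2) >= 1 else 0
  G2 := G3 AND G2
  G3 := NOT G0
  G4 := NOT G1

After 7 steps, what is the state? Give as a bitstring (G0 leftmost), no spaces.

Step 1: G0=G4&G1=1&1=1 G1=(0+1>=1)=1 G2=G3&G2=1&1=1 G3=NOT G0=NOT 0=1 G4=NOT G1=NOT 1=0 -> 11110
Step 2: G0=G4&G1=0&1=0 G1=(1+1>=1)=1 G2=G3&G2=1&1=1 G3=NOT G0=NOT 1=0 G4=NOT G1=NOT 1=0 -> 01100
Step 3: G0=G4&G1=0&1=0 G1=(0+1>=1)=1 G2=G3&G2=0&1=0 G3=NOT G0=NOT 0=1 G4=NOT G1=NOT 1=0 -> 01010
Step 4: G0=G4&G1=0&1=0 G1=(0+0>=1)=0 G2=G3&G2=1&0=0 G3=NOT G0=NOT 0=1 G4=NOT G1=NOT 1=0 -> 00010
Step 5: G0=G4&G1=0&0=0 G1=(0+0>=1)=0 G2=G3&G2=1&0=0 G3=NOT G0=NOT 0=1 G4=NOT G1=NOT 0=1 -> 00011
Step 6: G0=G4&G1=1&0=0 G1=(0+0>=1)=0 G2=G3&G2=1&0=0 G3=NOT G0=NOT 0=1 G4=NOT G1=NOT 0=1 -> 00011
Step 7: G0=G4&G1=1&0=0 G1=(0+0>=1)=0 G2=G3&G2=1&0=0 G3=NOT G0=NOT 0=1 G4=NOT G1=NOT 0=1 -> 00011

00011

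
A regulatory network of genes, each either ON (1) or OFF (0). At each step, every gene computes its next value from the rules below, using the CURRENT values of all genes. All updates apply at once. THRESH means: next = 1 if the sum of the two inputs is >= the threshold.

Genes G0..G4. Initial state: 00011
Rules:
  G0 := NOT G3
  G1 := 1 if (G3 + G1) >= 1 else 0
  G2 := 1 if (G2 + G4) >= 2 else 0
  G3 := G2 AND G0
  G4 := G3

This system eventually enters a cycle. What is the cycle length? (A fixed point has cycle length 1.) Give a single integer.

Step 0: 00011
Step 1: G0=NOT G3=NOT 1=0 G1=(1+0>=1)=1 G2=(0+1>=2)=0 G3=G2&G0=0&0=0 G4=G3=1 -> 01001
Step 2: G0=NOT G3=NOT 0=1 G1=(0+1>=1)=1 G2=(0+1>=2)=0 G3=G2&G0=0&0=0 G4=G3=0 -> 11000
Step 3: G0=NOT G3=NOT 0=1 G1=(0+1>=1)=1 G2=(0+0>=2)=0 G3=G2&G0=0&1=0 G4=G3=0 -> 11000
State from step 3 equals state from step 2 -> cycle length 1

Answer: 1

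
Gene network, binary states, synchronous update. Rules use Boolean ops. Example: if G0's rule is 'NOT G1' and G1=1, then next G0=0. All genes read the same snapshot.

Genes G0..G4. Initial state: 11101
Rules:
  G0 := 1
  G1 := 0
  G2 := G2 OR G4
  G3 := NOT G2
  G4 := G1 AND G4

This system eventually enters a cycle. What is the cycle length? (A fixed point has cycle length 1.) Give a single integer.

Answer: 1

Derivation:
Step 0: 11101
Step 1: G0=1(const) G1=0(const) G2=G2|G4=1|1=1 G3=NOT G2=NOT 1=0 G4=G1&G4=1&1=1 -> 10101
Step 2: G0=1(const) G1=0(const) G2=G2|G4=1|1=1 G3=NOT G2=NOT 1=0 G4=G1&G4=0&1=0 -> 10100
Step 3: G0=1(const) G1=0(const) G2=G2|G4=1|0=1 G3=NOT G2=NOT 1=0 G4=G1&G4=0&0=0 -> 10100
State from step 3 equals state from step 2 -> cycle length 1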